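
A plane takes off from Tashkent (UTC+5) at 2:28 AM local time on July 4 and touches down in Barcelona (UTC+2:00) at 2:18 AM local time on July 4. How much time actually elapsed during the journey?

Departure in UTC: 2:28 AM − 5:00 = 9:28 PM on Jul 3.
Arrival in UTC: 2:18 AM − 2:00 = 12:18 AM on Jul 4.
Elapsed = 12:18 AM − 9:28 PM (+1 day) = 2 hours 50 minutes.

2 hours 50 minutes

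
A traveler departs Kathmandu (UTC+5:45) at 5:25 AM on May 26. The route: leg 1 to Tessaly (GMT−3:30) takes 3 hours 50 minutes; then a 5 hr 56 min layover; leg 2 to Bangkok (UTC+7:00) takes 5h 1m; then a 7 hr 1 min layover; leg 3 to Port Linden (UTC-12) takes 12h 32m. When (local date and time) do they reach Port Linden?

10:00 PM on May 26

Convert departure to UTC: 5:25 AM − 5:45 = 11:40 PM UTC on May 25.
Add 3 hours 50 minutes leg 1 → 3:30 AM UTC (May 26).
Add 5 hours 56 minutes layover in Tessaly → 9:26 AM UTC.
Add 5 hours 1 minute leg 2 → 2:27 PM UTC.
Add 7 hours and 1 minute layover in Bangkok → 9:28 PM UTC.
Add 12 hours and 32 minutes leg 3 → 10:00 AM UTC (May 27).
Port Linden is UTC−12:00, so local arrival = 10:00 AM − 12:00 = 10:00 PM on May 26.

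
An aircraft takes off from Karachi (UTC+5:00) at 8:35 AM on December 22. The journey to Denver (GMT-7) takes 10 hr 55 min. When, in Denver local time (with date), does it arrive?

Convert departure to UTC: 8:35 AM − 5:00 = 3:35 AM UTC on Dec 22.
Add 10 hours and 55 minutes travel time → 2:30 PM UTC.
Denver is UTC−7:00, so local arrival = 2:30 PM − 7:00 = 7:30 AM on Dec 22.

7:30 AM on December 22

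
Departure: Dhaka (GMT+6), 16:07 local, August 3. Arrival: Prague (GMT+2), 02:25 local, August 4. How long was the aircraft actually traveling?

Departure in UTC: 16:07 − 6:00 = 10:07 on Aug 3.
Arrival in UTC: 02:25 − 2:00 = 00:25 on Aug 4.
Elapsed = 00:25 − 10:07 (+1 day) = 14 hours 18 minutes.

14 hours 18 minutes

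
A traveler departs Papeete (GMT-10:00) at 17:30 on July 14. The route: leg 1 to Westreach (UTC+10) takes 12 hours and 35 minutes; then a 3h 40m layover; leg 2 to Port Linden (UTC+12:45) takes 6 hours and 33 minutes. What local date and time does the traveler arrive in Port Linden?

15:03 on Jul 16

Convert departure to UTC: 17:30 + 10:00 = 03:30 UTC on Jul 15.
Add 12 hours 35 minutes leg 1 → 16:05 UTC.
Add 3 hours 40 minutes layover in Westreach → 19:45 UTC.
Add 6 hours and 33 minutes leg 2 → 02:18 UTC (Jul 16).
Port Linden is UTC+12:45, so local arrival = 02:18 + 12:45 = 15:03 on Jul 16.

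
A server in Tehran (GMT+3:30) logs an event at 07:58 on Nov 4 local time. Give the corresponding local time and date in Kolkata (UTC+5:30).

In UTC: 07:58 − 3:30 = 04:28 on Nov 4.
Kolkata is UTC+5:30: 04:28 + 5:30 = 09:58 on Nov 4.

09:58 on November 4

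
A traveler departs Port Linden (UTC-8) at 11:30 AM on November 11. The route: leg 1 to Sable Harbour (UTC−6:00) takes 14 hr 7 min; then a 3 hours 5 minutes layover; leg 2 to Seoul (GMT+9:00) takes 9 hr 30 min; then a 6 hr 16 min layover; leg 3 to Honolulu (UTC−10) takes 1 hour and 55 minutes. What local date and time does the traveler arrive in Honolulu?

8:23 PM on November 12

Convert departure to UTC: 11:30 AM + 8:00 = 7:30 PM UTC on Nov 11.
Add 14 hours 7 minutes leg 1 → 9:37 AM UTC (Nov 12).
Add 3 hours 5 minutes layover in Sable Harbour → 12:42 PM UTC.
Add 9 hours 30 minutes leg 2 → 10:12 PM UTC.
Add 6 hours 16 minutes layover in Seoul → 4:28 AM UTC (Nov 13).
Add 1 hour and 55 minutes leg 3 → 6:23 AM UTC.
Honolulu is UTC−10:00, so local arrival = 6:23 AM − 10:00 = 8:23 PM on Nov 12.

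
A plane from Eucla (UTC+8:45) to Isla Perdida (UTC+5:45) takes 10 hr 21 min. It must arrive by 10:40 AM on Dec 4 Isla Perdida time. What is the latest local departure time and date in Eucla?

Target arrival in UTC: 10:40 AM − 5:45 = 4:55 AM on Dec 4.
Subtract 10 hours and 21 minutes → departure 6:34 PM UTC on Dec 3.
Eucla is UTC+8:45: 6:34 PM + 8:45 = 3:19 AM on Dec 4.

3:19 AM on December 4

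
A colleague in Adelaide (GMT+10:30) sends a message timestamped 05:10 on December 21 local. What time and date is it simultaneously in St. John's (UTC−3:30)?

St. John's is 14:00 behind Adelaide.
Shift by the zone difference: 05:10 − 14:00 = 15:10 on Dec 20 in St. John's.

15:10 on Dec 20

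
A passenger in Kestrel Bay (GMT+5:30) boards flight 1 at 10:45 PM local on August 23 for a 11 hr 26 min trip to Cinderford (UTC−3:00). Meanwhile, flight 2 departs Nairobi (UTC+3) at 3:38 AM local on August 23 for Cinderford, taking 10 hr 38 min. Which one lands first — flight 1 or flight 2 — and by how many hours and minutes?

the second, by 17 hours 25 minutes

Flight 1 in UTC: 10:45 PM − 5:30 = 5:15 PM on Aug 23.
+11 hours and 26 minutes → arrive 4:41 AM UTC on Aug 24.
Flight 2 in UTC: 3:38 AM − 3:00 = 12:38 AM on Aug 23.
+10 hours 38 minutes → arrive 11:16 AM UTC on Aug 23.
Flight 2 lands earlier by 17 hours 25 minutes.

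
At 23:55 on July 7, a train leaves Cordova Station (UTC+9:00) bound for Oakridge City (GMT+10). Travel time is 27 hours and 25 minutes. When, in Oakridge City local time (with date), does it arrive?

04:20 on July 9

Convert departure to UTC: 23:55 − 9:00 = 14:55 UTC on Jul 7.
Add 27 hours 25 minutes travel time → 18:20 UTC (Jul 8).
Oakridge City is UTC+10:00, so local arrival = 18:20 + 10:00 = 04:20 on Jul 9.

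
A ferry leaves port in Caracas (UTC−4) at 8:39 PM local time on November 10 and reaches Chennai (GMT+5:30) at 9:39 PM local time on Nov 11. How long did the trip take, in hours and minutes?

Chennai is 9:30 ahead of Caracas.
Clock-face elapsed time (ignoring zones) is 25 hours.
Actual elapsed = 25 hours − 9:30 = 15 hours 30 minutes.

15 hours 30 minutes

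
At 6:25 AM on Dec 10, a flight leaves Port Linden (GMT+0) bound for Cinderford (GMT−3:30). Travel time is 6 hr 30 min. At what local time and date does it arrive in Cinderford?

9:25 AM on Dec 10

Port Linden is at UTC+0, so departure is already 6:25 AM UTC on Dec 10.
Add 6 hours and 30 minutes travel time → 12:55 PM UTC.
Cinderford is UTC−3:30, so local arrival = 12:55 PM − 3:30 = 9:25 AM on Dec 10.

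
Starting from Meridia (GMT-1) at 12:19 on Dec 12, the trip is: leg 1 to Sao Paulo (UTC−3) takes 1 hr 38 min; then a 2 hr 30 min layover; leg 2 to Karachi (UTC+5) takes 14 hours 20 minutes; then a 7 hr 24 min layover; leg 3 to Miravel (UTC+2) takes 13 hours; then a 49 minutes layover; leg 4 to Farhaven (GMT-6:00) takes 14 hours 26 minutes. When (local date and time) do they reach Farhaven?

Convert departure to UTC: 12:19 + 1:00 = 13:19 UTC on Dec 12.
Add 1 hour and 38 minutes leg 1 → 14:57 UTC.
Add 2 hours and 30 minutes layover in Sao Paulo → 17:27 UTC.
Add 14 hours and 20 minutes leg 2 → 07:47 UTC (Dec 13).
Add 7 hours and 24 minutes layover in Karachi → 15:11 UTC.
Add 13 hours leg 3 → 04:11 UTC (Dec 14).
Add 49 minutes layover in Miravel → 05:00 UTC.
Add 14 hours and 26 minutes leg 4 → 19:26 UTC.
Farhaven is UTC−6:00, so local arrival = 19:26 − 6:00 = 13:26 on Dec 14.

13:26 on December 14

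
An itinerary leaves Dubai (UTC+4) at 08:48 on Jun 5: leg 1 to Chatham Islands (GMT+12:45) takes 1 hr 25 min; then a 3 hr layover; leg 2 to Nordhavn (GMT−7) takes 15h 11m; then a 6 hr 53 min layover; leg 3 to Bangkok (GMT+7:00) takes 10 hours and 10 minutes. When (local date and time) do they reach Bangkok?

Convert departure to UTC: 08:48 − 4:00 = 04:48 UTC on Jun 5.
Add 1 hour and 25 minutes leg 1 → 06:13 UTC.
Add 3 hours layover in Chatham Islands → 09:13 UTC.
Add 15 hours 11 minutes leg 2 → 00:24 UTC (Jun 6).
Add 6 hours 53 minutes layover in Nordhavn → 07:17 UTC.
Add 10 hours 10 minutes leg 3 → 17:27 UTC.
Bangkok is UTC+7:00, so local arrival = 17:27 + 7:00 = 00:27 on Jun 7.

00:27 on Jun 7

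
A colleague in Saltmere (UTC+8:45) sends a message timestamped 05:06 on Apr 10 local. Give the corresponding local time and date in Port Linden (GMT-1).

In UTC: 05:06 − 8:45 = 20:21 on Apr 9.
Port Linden is UTC−1:00: 20:21 − 1:00 = 19:21 on Apr 9.

19:21 on April 9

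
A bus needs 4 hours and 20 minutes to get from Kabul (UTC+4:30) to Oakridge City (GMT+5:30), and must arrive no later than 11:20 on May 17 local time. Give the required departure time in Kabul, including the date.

06:00 on May 17

Target arrival in UTC: 11:20 − 5:30 = 05:50 on May 17.
Subtract 4 hours and 20 minutes → departure 01:30 UTC on May 17.
Kabul is UTC+4:30: 01:30 + 4:30 = 06:00 on May 17.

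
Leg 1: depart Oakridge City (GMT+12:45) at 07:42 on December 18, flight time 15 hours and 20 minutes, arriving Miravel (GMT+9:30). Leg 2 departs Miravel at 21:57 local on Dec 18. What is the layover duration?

2 hours 10 minutes

Convert departure to UTC: 07:42 − 12:45 = 18:57 UTC on Dec 17.
Add 15 hours and 20 minutes flight time → 10:17 UTC (Dec 18).
Miravel is UTC+9:30, so local arrival = 10:17 + 9:30 = 19:47 on Dec 18.
Layover = 21:57 − 19:47 = 2 hours 10 minutes.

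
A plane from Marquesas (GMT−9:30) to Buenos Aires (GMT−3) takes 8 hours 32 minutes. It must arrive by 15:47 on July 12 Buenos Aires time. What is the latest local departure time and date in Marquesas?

Target arrival in UTC: 15:47 + 3:00 = 18:47 on Jul 12.
Subtract 8 hours 32 minutes → departure 10:15 UTC on Jul 12.
Marquesas is UTC−9:30: 10:15 − 9:30 = 00:45 on Jul 12.

00:45 on July 12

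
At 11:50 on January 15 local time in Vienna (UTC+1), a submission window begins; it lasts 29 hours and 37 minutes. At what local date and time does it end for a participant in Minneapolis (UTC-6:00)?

10:27 on January 16

Minneapolis is 7:00 behind Vienna.
After 29 hours 37 minutes it is 17:27 (Jan 16) in Vienna.
Shift by the zone difference: 17:27 − 7:00 = 10:27 on Jan 16 in Minneapolis.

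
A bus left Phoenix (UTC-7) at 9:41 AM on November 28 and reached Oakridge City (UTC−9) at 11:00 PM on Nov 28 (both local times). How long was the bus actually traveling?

15 hours 19 minutes

Departure in UTC: 9:41 AM + 7:00 = 4:41 PM on Nov 28.
Arrival in UTC: 11:00 PM + 9:00 = 8:00 AM on Nov 29.
Elapsed = 8:00 AM − 4:41 PM (+1 day) = 15 hours 19 minutes.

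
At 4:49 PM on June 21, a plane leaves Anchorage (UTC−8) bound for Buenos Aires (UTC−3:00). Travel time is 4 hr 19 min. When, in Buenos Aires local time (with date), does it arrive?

Convert departure to UTC: 4:49 PM + 8:00 = 12:49 AM UTC on Jun 22.
Add 4 hours 19 minutes travel time → 5:08 AM UTC.
Buenos Aires is UTC−3:00, so local arrival = 5:08 AM − 3:00 = 2:08 AM on Jun 22.

2:08 AM on June 22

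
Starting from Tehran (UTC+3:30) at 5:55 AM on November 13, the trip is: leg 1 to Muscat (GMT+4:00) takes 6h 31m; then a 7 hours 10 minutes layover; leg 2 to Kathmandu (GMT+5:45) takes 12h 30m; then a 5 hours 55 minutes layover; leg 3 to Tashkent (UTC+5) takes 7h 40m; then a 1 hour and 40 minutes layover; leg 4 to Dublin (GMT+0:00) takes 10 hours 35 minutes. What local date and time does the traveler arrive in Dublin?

6:26 AM on Nov 15

Convert departure to UTC: 5:55 AM − 3:30 = 2:25 AM UTC on Nov 13.
Add 6 hours 31 minutes leg 1 → 8:56 AM UTC.
Add 7 hours and 10 minutes layover in Muscat → 4:06 PM UTC.
Add 12 hours 30 minutes leg 2 → 4:36 AM UTC (Nov 14).
Add 5 hours 55 minutes layover in Kathmandu → 10:31 AM UTC.
Add 7 hours and 40 minutes leg 3 → 6:11 PM UTC.
Add 1 hour and 40 minutes layover in Tashkent → 7:51 PM UTC.
Add 10 hours 35 minutes leg 4 → 6:26 AM UTC (Nov 15).
Dublin is UTC+0, so local arrival is the same: 6:26 AM on Nov 15.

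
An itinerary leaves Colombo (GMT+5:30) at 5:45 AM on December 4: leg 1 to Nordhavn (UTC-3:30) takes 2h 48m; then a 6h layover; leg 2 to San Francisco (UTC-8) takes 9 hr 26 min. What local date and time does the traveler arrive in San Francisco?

Convert departure to UTC: 5:45 AM − 5:30 = 12:15 AM UTC on Dec 4.
Add 2 hours and 48 minutes leg 1 → 3:03 AM UTC.
Add 6 hours layover in Nordhavn → 9:03 AM UTC.
Add 9 hours 26 minutes leg 2 → 6:29 PM UTC.
San Francisco is UTC−8:00, so local arrival = 6:29 PM − 8:00 = 10:29 AM on Dec 4.

10:29 AM on Dec 4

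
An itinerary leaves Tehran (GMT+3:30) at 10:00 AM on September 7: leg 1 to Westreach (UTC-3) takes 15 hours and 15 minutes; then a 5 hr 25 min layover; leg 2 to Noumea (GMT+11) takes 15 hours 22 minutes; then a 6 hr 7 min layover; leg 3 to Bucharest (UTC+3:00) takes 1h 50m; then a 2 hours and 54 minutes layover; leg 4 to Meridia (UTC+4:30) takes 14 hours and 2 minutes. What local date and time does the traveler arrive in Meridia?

11:55 PM on Sep 9

Convert departure to UTC: 10:00 AM − 3:30 = 6:30 AM UTC on Sep 7.
Add 15 hours and 15 minutes leg 1 → 9:45 PM UTC.
Add 5 hours and 25 minutes layover in Westreach → 3:10 AM UTC (Sep 8).
Add 15 hours 22 minutes leg 2 → 6:32 PM UTC.
Add 6 hours 7 minutes layover in Noumea → 12:39 AM UTC (Sep 9).
Add 1 hour and 50 minutes leg 3 → 2:29 AM UTC.
Add 2 hours 54 minutes layover in Bucharest → 5:23 AM UTC.
Add 14 hours 2 minutes leg 4 → 7:25 PM UTC.
Meridia is UTC+4:30, so local arrival = 7:25 PM + 4:30 = 11:55 PM on Sep 9.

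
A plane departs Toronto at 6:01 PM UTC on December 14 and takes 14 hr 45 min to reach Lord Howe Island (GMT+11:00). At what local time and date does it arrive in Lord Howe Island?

7:46 PM on Dec 15

Departure is given in UTC: 6:01 PM on Dec 14.
Add 14 hours and 45 minutes → 8:46 AM UTC (Dec 15).
Lord Howe Island is UTC+11:00: 8:46 AM + 11:00 = 7:46 PM on Dec 15.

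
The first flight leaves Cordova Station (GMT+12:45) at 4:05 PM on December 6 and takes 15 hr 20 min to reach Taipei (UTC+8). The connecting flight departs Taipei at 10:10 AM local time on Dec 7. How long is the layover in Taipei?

7 hours 30 minutes

Convert departure to UTC: 4:05 PM − 12:45 = 3:20 AM UTC on Dec 6.
Add 15 hours and 20 minutes flight time → 6:40 PM UTC.
Taipei is UTC+8:00, so local arrival = 6:40 PM + 8:00 = 2:40 AM on Dec 7.
Layover = 10:10 AM − 2:40 AM = 7 hours 30 minutes.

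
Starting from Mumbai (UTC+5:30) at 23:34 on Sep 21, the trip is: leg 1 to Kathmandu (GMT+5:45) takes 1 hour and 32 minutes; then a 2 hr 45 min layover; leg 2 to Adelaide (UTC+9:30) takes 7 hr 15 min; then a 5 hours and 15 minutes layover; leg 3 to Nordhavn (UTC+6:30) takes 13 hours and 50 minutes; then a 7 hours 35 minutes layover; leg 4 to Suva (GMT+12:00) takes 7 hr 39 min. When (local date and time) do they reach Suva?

03:55 on September 24

Convert departure to UTC: 23:34 − 5:30 = 18:04 UTC on Sep 21.
Add 1 hour and 32 minutes leg 1 → 19:36 UTC.
Add 2 hours 45 minutes layover in Kathmandu → 22:21 UTC.
Add 7 hours and 15 minutes leg 2 → 05:36 UTC (Sep 22).
Add 5 hours and 15 minutes layover in Adelaide → 10:51 UTC.
Add 13 hours 50 minutes leg 3 → 00:41 UTC (Sep 23).
Add 7 hours 35 minutes layover in Nordhavn → 08:16 UTC.
Add 7 hours and 39 minutes leg 4 → 15:55 UTC.
Suva is UTC+12:00, so local arrival = 15:55 + 12:00 = 03:55 on Sep 24.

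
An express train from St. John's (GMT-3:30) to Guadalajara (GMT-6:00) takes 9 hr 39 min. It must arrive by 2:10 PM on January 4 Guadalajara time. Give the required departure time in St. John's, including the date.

Target arrival in UTC: 2:10 PM + 6:00 = 8:10 PM on Jan 4.
Subtract 9 hours and 39 minutes → departure 10:31 AM UTC on Jan 4.
St. John's is UTC−3:30: 10:31 AM − 3:30 = 7:01 AM on Jan 4.

7:01 AM on Jan 4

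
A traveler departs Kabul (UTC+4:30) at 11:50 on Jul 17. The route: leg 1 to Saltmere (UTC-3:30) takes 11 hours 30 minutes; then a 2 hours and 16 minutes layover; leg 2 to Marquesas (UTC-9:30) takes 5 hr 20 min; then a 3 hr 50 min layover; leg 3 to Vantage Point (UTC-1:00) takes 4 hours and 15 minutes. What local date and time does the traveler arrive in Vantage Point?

09:31 on July 18

Convert departure to UTC: 11:50 − 4:30 = 07:20 UTC on Jul 17.
Add 11 hours 30 minutes leg 1 → 18:50 UTC.
Add 2 hours and 16 minutes layover in Saltmere → 21:06 UTC.
Add 5 hours and 20 minutes leg 2 → 02:26 UTC (Jul 18).
Add 3 hours and 50 minutes layover in Marquesas → 06:16 UTC.
Add 4 hours and 15 minutes leg 3 → 10:31 UTC.
Vantage Point is UTC−1:00, so local arrival = 10:31 − 1:00 = 09:31 on Jul 18.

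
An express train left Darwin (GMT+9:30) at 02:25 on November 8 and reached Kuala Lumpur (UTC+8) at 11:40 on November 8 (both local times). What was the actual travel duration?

10 hours 45 minutes

Departure in UTC: 02:25 − 9:30 = 16:55 on Nov 7.
Arrival in UTC: 11:40 − 8:00 = 03:40 on Nov 8.
Elapsed = 03:40 − 16:55 (+1 day) = 10 hours 45 minutes.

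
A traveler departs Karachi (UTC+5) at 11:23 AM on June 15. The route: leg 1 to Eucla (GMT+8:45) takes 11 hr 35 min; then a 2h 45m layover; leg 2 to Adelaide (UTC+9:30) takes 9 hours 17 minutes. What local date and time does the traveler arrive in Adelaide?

3:30 PM on June 16

Convert departure to UTC: 11:23 AM − 5:00 = 6:23 AM UTC on Jun 15.
Add 11 hours and 35 minutes leg 1 → 5:58 PM UTC.
Add 2 hours and 45 minutes layover in Eucla → 8:43 PM UTC.
Add 9 hours and 17 minutes leg 2 → 6:00 AM UTC (Jun 16).
Adelaide is UTC+9:30, so local arrival = 6:00 AM + 9:30 = 3:30 PM on Jun 16.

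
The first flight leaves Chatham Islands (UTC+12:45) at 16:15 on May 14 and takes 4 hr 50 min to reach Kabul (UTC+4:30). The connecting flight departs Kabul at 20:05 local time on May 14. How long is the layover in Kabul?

Convert departure to UTC: 16:15 − 12:45 = 03:30 UTC on May 14.
Add 4 hours and 50 minutes flight time → 08:20 UTC.
Kabul is UTC+4:30, so local arrival = 08:20 + 4:30 = 12:50 on May 14.
Layover = 20:05 − 12:50 = 7 hours 15 minutes.

7 hours 15 minutes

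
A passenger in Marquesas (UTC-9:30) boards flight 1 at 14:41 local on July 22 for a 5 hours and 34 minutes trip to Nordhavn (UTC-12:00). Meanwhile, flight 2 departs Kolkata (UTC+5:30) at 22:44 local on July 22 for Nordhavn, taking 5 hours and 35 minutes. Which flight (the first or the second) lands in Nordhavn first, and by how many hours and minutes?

Flight 1 in UTC: 14:41 + 9:30 = 00:11 on Jul 23.
+5 hours 34 minutes → arrive 05:45 UTC on Jul 23.
Flight 2 in UTC: 22:44 − 5:30 = 17:14 on Jul 22.
+5 hours and 35 minutes → arrive 22:49 UTC on Jul 22.
Flight 2 lands earlier by 6 hours 56 minutes.

the second, by 6 hours 56 minutes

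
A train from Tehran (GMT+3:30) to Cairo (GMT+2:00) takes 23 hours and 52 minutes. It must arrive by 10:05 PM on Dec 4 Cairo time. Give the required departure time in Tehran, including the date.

Target arrival in UTC: 10:05 PM − 2:00 = 8:05 PM on Dec 4.
Subtract 23 hours 52 minutes → departure 8:13 PM UTC on Dec 3.
Tehran is UTC+3:30: 8:13 PM + 3:30 = 11:43 PM on Dec 3.

11:43 PM on Dec 3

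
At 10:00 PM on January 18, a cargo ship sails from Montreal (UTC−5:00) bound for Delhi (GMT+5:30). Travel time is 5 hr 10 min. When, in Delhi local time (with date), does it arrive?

1:40 PM on January 19

Convert departure to UTC: 10:00 PM + 5:00 = 3:00 AM UTC on Jan 19.
Add 5 hours 10 minutes travel time → 8:10 AM UTC.
Delhi is UTC+5:30, so local arrival = 8:10 AM + 5:30 = 1:40 PM on Jan 19.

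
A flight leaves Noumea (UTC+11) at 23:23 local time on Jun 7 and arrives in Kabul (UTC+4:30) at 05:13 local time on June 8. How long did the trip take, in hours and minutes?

Departure in UTC: 23:23 − 11:00 = 12:23 on Jun 7.
Arrival in UTC: 05:13 − 4:30 = 00:43 on Jun 8.
Elapsed = 00:43 − 12:23 (+1 day) = 12 hours 20 minutes.

12 hours 20 minutes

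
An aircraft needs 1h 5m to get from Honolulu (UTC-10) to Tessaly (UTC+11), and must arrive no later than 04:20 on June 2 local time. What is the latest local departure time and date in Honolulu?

06:15 on Jun 1

Target arrival in UTC: 04:20 − 11:00 = 17:20 on Jun 1.
Subtract 1 hour 5 minutes → departure 16:15 UTC on Jun 1.
Honolulu is UTC−10:00: 16:15 − 10:00 = 06:15 on Jun 1.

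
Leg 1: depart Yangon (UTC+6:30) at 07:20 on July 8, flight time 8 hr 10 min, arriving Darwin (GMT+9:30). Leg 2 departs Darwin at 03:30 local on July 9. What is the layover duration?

Convert departure to UTC: 07:20 − 6:30 = 00:50 UTC on Jul 8.
Add 8 hours and 10 minutes flight time → 09:00 UTC.
Darwin is UTC+9:30, so local arrival = 09:00 + 9:30 = 18:30 on Jul 8.
Layover = 03:30 − 18:30 (+1 day) = 9 hours.

9 hours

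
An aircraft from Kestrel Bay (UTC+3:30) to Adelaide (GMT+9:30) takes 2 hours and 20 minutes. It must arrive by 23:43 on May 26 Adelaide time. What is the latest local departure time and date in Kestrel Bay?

15:23 on May 26

Target arrival in UTC: 23:43 − 9:30 = 14:13 on May 26.
Subtract 2 hours 20 minutes → departure 11:53 UTC on May 26.
Kestrel Bay is UTC+3:30: 11:53 + 3:30 = 15:23 on May 26.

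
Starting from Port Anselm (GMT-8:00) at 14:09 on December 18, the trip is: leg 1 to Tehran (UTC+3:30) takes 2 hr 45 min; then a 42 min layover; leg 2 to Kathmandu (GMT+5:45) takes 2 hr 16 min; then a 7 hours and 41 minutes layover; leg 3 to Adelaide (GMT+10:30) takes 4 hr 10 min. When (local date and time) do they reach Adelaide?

Convert departure to UTC: 14:09 + 8:00 = 22:09 UTC on Dec 18.
Add 2 hours 45 minutes leg 1 → 00:54 UTC (Dec 19).
Add 42 minutes layover in Tehran → 01:36 UTC.
Add 2 hours 16 minutes leg 2 → 03:52 UTC.
Add 7 hours and 41 minutes layover in Kathmandu → 11:33 UTC.
Add 4 hours and 10 minutes leg 3 → 15:43 UTC.
Adelaide is UTC+10:30, so local arrival = 15:43 + 10:30 = 02:13 on Dec 20.

02:13 on Dec 20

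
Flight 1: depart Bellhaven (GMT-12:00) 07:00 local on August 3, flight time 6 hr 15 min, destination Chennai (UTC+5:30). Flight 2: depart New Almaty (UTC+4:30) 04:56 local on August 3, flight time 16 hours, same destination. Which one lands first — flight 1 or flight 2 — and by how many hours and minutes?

Flight 1 in UTC: 07:00 + 12:00 = 19:00 on Aug 3.
+6 hours and 15 minutes → arrive 01:15 UTC on Aug 4.
Flight 2 in UTC: 04:56 − 4:30 = 00:26 on Aug 3.
+16 hours → arrive 16:26 UTC on Aug 3.
Flight 2 lands earlier by 8 hours 49 minutes.

the second, by 8 hours 49 minutes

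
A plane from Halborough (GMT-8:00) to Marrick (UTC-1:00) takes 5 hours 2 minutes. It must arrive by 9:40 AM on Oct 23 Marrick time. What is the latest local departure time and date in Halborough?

Target arrival in UTC: 9:40 AM + 1:00 = 10:40 AM on Oct 23.
Subtract 5 hours and 2 minutes → departure 5:38 AM UTC on Oct 23.
Halborough is UTC−8:00: 5:38 AM − 8:00 = 9:38 PM on Oct 22.

9:38 PM on Oct 22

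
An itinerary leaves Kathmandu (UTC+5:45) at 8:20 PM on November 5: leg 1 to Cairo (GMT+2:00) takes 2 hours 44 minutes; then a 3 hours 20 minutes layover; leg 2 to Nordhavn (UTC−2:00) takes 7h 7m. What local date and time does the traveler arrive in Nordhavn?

1:46 AM on Nov 6

Convert departure to UTC: 8:20 PM − 5:45 = 2:35 PM UTC on Nov 5.
Add 2 hours and 44 minutes leg 1 → 5:19 PM UTC.
Add 3 hours and 20 minutes layover in Cairo → 8:39 PM UTC.
Add 7 hours and 7 minutes leg 2 → 3:46 AM UTC (Nov 6).
Nordhavn is UTC−2:00, so local arrival = 3:46 AM − 2:00 = 1:46 AM on Nov 6.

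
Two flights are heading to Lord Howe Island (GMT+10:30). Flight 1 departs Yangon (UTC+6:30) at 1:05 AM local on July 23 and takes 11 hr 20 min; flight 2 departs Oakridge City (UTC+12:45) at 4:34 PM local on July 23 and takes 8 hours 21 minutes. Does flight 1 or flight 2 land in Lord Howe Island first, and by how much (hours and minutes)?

the first, by 6 hours 15 minutes

Flight 1 in UTC: 1:05 AM − 6:30 = 6:35 PM on Jul 22.
+11 hours 20 minutes → arrive 5:55 AM UTC on Jul 23.
Flight 2 in UTC: 4:34 PM − 12:45 = 3:49 AM on Jul 23.
+8 hours and 21 minutes → arrive 12:10 PM UTC on Jul 23.
Flight 1 lands earlier by 6 hours 15 minutes.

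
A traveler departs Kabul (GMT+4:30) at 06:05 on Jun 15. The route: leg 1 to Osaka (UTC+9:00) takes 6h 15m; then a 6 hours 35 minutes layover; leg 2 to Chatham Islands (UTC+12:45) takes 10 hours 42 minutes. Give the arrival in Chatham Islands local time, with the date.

Convert departure to UTC: 06:05 − 4:30 = 01:35 UTC on Jun 15.
Add 6 hours 15 minutes leg 1 → 07:50 UTC.
Add 6 hours and 35 minutes layover in Osaka → 14:25 UTC.
Add 10 hours 42 minutes leg 2 → 01:07 UTC (Jun 16).
Chatham Islands is UTC+12:45, so local arrival = 01:07 + 12:45 = 13:52 on Jun 16.

13:52 on June 16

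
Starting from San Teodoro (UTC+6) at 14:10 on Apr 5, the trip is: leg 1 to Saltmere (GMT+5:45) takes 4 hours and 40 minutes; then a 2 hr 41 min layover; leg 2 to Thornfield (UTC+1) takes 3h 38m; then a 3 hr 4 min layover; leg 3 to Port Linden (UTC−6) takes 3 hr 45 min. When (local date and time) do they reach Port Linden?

19:58 on April 5

Convert departure to UTC: 14:10 − 6:00 = 08:10 UTC on Apr 5.
Add 4 hours and 40 minutes leg 1 → 12:50 UTC.
Add 2 hours and 41 minutes layover in Saltmere → 15:31 UTC.
Add 3 hours 38 minutes leg 2 → 19:09 UTC.
Add 3 hours 4 minutes layover in Thornfield → 22:13 UTC.
Add 3 hours 45 minutes leg 3 → 01:58 UTC (Apr 6).
Port Linden is UTC−6:00, so local arrival = 01:58 − 6:00 = 19:58 on Apr 5.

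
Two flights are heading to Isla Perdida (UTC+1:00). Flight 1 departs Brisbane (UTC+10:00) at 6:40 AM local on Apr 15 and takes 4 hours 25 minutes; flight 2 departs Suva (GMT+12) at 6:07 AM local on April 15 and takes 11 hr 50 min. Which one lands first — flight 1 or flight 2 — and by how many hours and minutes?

the first, by 4 hours 52 minutes

Flight 1 in UTC: 6:40 AM − 10:00 = 8:40 PM on Apr 14.
+4 hours 25 minutes → arrive 1:05 AM UTC on Apr 15.
Flight 2 in UTC: 6:07 AM − 12:00 = 6:07 PM on Apr 14.
+11 hours and 50 minutes → arrive 5:57 AM UTC on Apr 15.
Flight 1 lands earlier by 4 hours 52 minutes.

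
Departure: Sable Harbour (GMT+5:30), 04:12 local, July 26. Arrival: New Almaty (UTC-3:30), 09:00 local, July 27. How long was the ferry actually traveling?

Departure in UTC: 04:12 − 5:30 = 22:42 on Jul 25.
Arrival in UTC: 09:00 + 3:30 = 12:30 on Jul 27.
Elapsed = 12:30 − 22:42 (+2 days) = 37 hours 48 minutes.

37 hours 48 minutes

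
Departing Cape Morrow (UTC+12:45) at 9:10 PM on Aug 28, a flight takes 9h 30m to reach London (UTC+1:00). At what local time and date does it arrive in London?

6:55 PM on Aug 28

London is 11:45 behind Cape Morrow.
After 9 hours 30 minutes it is 6:40 AM (Aug 29) in Cape Morrow.
Shift by the zone difference: 6:40 AM − 11:45 = 6:55 PM on Aug 28 in London.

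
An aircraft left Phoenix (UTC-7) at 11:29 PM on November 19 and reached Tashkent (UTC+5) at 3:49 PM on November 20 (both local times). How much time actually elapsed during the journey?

Departure in UTC: 11:29 PM + 7:00 = 6:29 AM on Nov 20.
Arrival in UTC: 3:49 PM − 5:00 = 10:49 AM on Nov 20.
Elapsed = 10:49 AM − 6:29 AM = 4 hours 20 minutes.

4 hours 20 minutes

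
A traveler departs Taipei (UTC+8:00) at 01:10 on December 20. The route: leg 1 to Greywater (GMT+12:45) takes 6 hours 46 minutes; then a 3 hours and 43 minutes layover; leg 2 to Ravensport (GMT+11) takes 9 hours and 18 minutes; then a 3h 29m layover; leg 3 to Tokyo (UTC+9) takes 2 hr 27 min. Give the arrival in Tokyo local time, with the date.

Convert departure to UTC: 01:10 − 8:00 = 17:10 UTC on Dec 19.
Add 6 hours and 46 minutes leg 1 → 23:56 UTC.
Add 3 hours and 43 minutes layover in Greywater → 03:39 UTC (Dec 20).
Add 9 hours and 18 minutes leg 2 → 12:57 UTC.
Add 3 hours 29 minutes layover in Ravensport → 16:26 UTC.
Add 2 hours and 27 minutes leg 3 → 18:53 UTC.
Tokyo is UTC+9:00, so local arrival = 18:53 + 9:00 = 03:53 on Dec 21.

03:53 on December 21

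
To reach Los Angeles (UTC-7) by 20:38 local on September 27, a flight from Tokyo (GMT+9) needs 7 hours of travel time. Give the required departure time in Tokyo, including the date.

05:38 on September 28

Target arrival in UTC: 20:38 + 7:00 = 03:38 on Sep 28.
Subtract 7 hours → departure 20:38 UTC on Sep 27.
Tokyo is UTC+9:00: 20:38 + 9:00 = 05:38 on Sep 28.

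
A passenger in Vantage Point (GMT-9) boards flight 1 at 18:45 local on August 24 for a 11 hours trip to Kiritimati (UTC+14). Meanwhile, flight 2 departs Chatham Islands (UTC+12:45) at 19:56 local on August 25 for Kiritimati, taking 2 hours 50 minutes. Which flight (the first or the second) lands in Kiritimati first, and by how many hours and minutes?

Flight 1 in UTC: 18:45 + 9:00 = 03:45 on Aug 25.
+11 hours → arrive 14:45 UTC on Aug 25.
Flight 2 in UTC: 19:56 − 12:45 = 07:11 on Aug 25.
+2 hours 50 minutes → arrive 10:01 UTC on Aug 25.
Flight 2 lands earlier by 4 hours 44 minutes.

the second, by 4 hours 44 minutes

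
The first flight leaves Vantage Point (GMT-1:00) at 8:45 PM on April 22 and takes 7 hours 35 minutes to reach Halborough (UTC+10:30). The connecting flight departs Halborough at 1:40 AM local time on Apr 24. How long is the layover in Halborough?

9 hours 50 minutes

Convert departure to UTC: 8:45 PM + 1:00 = 9:45 PM UTC on Apr 22.
Add 7 hours and 35 minutes flight time → 5:20 AM UTC (Apr 23).
Halborough is UTC+10:30, so local arrival = 5:20 AM + 10:30 = 3:50 PM on Apr 23.
Layover = 1:40 AM − 3:50 PM (+1 day) = 9 hours 50 minutes.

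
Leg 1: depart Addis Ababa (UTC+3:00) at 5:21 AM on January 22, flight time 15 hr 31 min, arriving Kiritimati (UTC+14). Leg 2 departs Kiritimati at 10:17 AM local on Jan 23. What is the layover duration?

Convert departure to UTC: 5:21 AM − 3:00 = 2:21 AM UTC on Jan 22.
Add 15 hours and 31 minutes flight time → 5:52 PM UTC.
Kiritimati is UTC+14:00, so local arrival = 5:52 PM + 14:00 = 7:52 AM on Jan 23.
Layover = 10:17 AM − 7:52 AM = 2 hours 25 minutes.

2 hours 25 minutes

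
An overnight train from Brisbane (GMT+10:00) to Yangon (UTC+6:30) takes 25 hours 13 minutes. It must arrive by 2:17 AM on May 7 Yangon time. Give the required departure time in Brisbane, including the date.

4:34 AM on May 6

Target arrival in UTC: 2:17 AM − 6:30 = 7:47 PM on May 6.
Subtract 25 hours 13 minutes → departure 6:34 PM UTC on May 5.
Brisbane is UTC+10:00: 6:34 PM + 10:00 = 4:34 AM on May 6.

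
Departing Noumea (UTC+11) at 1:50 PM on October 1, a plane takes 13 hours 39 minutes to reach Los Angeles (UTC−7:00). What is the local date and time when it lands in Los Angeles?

9:29 AM on Oct 1

Convert departure to UTC: 1:50 PM − 11:00 = 2:50 AM UTC on Oct 1.
Add 13 hours and 39 minutes travel time → 4:29 PM UTC.
Los Angeles is UTC−7:00, so local arrival = 4:29 PM − 7:00 = 9:29 AM on Oct 1.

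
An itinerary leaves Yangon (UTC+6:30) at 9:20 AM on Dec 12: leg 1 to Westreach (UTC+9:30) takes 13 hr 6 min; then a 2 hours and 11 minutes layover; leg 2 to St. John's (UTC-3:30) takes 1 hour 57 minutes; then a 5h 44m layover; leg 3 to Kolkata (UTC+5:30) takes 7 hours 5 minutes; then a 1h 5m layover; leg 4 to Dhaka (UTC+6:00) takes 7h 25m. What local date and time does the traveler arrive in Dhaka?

11:23 PM on December 13

Convert departure to UTC: 9:20 AM − 6:30 = 2:50 AM UTC on Dec 12.
Add 13 hours 6 minutes leg 1 → 3:56 PM UTC.
Add 2 hours and 11 minutes layover in Westreach → 6:07 PM UTC.
Add 1 hour and 57 minutes leg 2 → 8:04 PM UTC.
Add 5 hours and 44 minutes layover in St. John's → 1:48 AM UTC (Dec 13).
Add 7 hours and 5 minutes leg 3 → 8:53 AM UTC.
Add 1 hour 5 minutes layover in Kolkata → 9:58 AM UTC.
Add 7 hours and 25 minutes leg 4 → 5:23 PM UTC.
Dhaka is UTC+6:00, so local arrival = 5:23 PM + 6:00 = 11:23 PM on Dec 13.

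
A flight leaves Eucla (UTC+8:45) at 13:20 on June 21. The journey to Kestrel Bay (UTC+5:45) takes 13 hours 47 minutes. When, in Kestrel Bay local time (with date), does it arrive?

Convert departure to UTC: 13:20 − 8:45 = 04:35 UTC on Jun 21.
Add 13 hours 47 minutes travel time → 18:22 UTC.
Kestrel Bay is UTC+5:45, so local arrival = 18:22 + 5:45 = 00:07 on Jun 22.

00:07 on Jun 22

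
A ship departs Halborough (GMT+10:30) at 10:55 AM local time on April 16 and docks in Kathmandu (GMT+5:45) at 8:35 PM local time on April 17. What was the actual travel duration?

38 hours 25 minutes

Kathmandu is 4:45 behind Halborough.
Clock-face elapsed time (ignoring zones) is 33 hours 40 minutes.
Actual elapsed = 33 hours 40 minutes + 4:45 = 38 hours 25 minutes.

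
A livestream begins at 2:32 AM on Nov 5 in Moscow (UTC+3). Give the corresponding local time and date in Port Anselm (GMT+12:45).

12:17 PM on Nov 5

In UTC: 2:32 AM − 3:00 = 11:32 PM on Nov 4.
Port Anselm is UTC+12:45: 11:32 PM + 12:45 = 12:17 PM on Nov 5.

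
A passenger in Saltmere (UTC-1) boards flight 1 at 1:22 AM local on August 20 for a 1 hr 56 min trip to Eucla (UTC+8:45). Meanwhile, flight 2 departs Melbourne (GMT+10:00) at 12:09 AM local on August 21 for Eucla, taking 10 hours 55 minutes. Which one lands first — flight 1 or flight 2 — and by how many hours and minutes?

the first, by 20 hours 46 minutes

Flight 1 in UTC: 1:22 AM + 1:00 = 2:22 AM on Aug 20.
+1 hour 56 minutes → arrive 4:18 AM UTC on Aug 20.
Flight 2 in UTC: 12:09 AM − 10:00 = 2:09 PM on Aug 20.
+10 hours 55 minutes → arrive 1:04 AM UTC on Aug 21.
Flight 1 lands earlier by 20 hours 46 minutes.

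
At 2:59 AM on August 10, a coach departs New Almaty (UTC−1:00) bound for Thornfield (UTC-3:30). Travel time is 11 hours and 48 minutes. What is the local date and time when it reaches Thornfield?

Convert departure to UTC: 2:59 AM + 1:00 = 3:59 AM UTC on Aug 10.
Add 11 hours and 48 minutes travel time → 3:47 PM UTC.
Thornfield is UTC−3:30, so local arrival = 3:47 PM − 3:30 = 12:17 PM on Aug 10.

12:17 PM on Aug 10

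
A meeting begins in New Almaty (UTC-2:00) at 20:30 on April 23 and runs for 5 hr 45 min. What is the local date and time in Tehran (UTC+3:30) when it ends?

07:45 on April 24

Tehran is 5:30 ahead of New Almaty.
After 5 hours and 45 minutes it is 02:15 (Apr 24) in New Almaty.
Shift by the zone difference: 02:15 + 5:30 = 07:45 on Apr 24 in Tehran.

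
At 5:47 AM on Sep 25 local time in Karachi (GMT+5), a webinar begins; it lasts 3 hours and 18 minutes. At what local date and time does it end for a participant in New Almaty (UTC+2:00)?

6:05 AM on September 25

Convert start to UTC: 5:47 AM − 5:00 = 12:47 AM UTC on Sep 25.
Add 3 hours 18 minutes duration → 4:05 AM UTC.
New Almaty is UTC+2:00, so local end time = 4:05 AM + 2:00 = 6:05 AM on Sep 25.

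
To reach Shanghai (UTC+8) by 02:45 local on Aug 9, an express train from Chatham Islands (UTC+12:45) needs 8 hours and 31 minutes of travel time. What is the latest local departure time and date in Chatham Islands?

Target arrival in UTC: 02:45 − 8:00 = 18:45 on Aug 8.
Subtract 8 hours and 31 minutes → departure 10:14 UTC on Aug 8.
Chatham Islands is UTC+12:45: 10:14 + 12:45 = 22:59 on Aug 8.

22:59 on Aug 8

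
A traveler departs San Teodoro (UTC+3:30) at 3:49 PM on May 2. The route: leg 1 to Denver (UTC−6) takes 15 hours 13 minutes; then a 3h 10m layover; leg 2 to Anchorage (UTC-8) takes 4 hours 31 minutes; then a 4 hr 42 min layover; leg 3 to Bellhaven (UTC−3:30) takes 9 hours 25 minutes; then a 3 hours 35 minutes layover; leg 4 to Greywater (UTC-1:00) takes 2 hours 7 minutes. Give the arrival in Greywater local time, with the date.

Convert departure to UTC: 3:49 PM − 3:30 = 12:19 PM UTC on May 2.
Add 15 hours 13 minutes leg 1 → 3:32 AM UTC (May 3).
Add 3 hours and 10 minutes layover in Denver → 6:42 AM UTC.
Add 4 hours and 31 minutes leg 2 → 11:13 AM UTC.
Add 4 hours 42 minutes layover in Anchorage → 3:55 PM UTC.
Add 9 hours 25 minutes leg 3 → 1:20 AM UTC (May 4).
Add 3 hours and 35 minutes layover in Bellhaven → 4:55 AM UTC.
Add 2 hours 7 minutes leg 4 → 7:02 AM UTC.
Greywater is UTC−1:00, so local arrival = 7:02 AM − 1:00 = 6:02 AM on May 4.

6:02 AM on May 4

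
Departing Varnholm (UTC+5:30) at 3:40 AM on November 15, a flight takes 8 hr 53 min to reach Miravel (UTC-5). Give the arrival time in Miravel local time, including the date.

2:03 AM on Nov 15

Convert departure to UTC: 3:40 AM − 5:30 = 10:10 PM UTC on Nov 14.
Add 8 hours and 53 minutes travel time → 7:03 AM UTC (Nov 15).
Miravel is UTC−5:00, so local arrival = 7:03 AM − 5:00 = 2:03 AM on Nov 15.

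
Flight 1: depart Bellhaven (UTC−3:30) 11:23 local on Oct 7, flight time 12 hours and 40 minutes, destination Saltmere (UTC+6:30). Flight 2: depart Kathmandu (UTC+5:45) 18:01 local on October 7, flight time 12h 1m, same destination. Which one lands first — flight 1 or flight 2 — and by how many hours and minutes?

the second, by 3 hours 16 minutes

Flight 1 in UTC: 11:23 + 3:30 = 14:53 on Oct 7.
+12 hours and 40 minutes → arrive 03:33 UTC on Oct 8.
Flight 2 in UTC: 18:01 − 5:45 = 12:16 on Oct 7.
+12 hours 1 minute → arrive 00:17 UTC on Oct 8.
Flight 2 lands earlier by 3 hours 16 minutes.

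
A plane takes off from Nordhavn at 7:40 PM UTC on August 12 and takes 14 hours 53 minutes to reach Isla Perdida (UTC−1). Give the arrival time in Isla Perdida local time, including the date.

9:33 AM on August 13

Departure is given in UTC: 7:40 PM on Aug 12.
Add 14 hours 53 minutes → 10:33 AM UTC (Aug 13).
Isla Perdida is UTC−1:00: 10:33 AM − 1:00 = 9:33 AM on Aug 13.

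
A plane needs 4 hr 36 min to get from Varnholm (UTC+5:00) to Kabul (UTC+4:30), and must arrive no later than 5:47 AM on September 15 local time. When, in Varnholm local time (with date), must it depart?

Target arrival in UTC: 5:47 AM − 4:30 = 1:17 AM on Sep 15.
Subtract 4 hours 36 minutes → departure 8:41 PM UTC on Sep 14.
Varnholm is UTC+5:00: 8:41 PM + 5:00 = 1:41 AM on Sep 15.

1:41 AM on Sep 15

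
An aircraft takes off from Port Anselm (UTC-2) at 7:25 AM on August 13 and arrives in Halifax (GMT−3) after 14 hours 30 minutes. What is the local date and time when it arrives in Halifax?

Convert departure to UTC: 7:25 AM + 2:00 = 9:25 AM UTC on Aug 13.
Add 14 hours 30 minutes travel time → 11:55 PM UTC.
Halifax is UTC−3:00, so local arrival = 11:55 PM − 3:00 = 8:55 PM on Aug 13.

8:55 PM on Aug 13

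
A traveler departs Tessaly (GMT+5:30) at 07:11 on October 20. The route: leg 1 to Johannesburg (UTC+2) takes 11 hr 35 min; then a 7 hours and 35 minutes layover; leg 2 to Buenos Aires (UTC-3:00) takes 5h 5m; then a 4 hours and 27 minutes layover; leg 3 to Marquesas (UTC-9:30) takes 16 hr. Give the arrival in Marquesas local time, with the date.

12:53 on October 21

Convert departure to UTC: 07:11 − 5:30 = 01:41 UTC on Oct 20.
Add 11 hours and 35 minutes leg 1 → 13:16 UTC.
Add 7 hours 35 minutes layover in Johannesburg → 20:51 UTC.
Add 5 hours 5 minutes leg 2 → 01:56 UTC (Oct 21).
Add 4 hours and 27 minutes layover in Buenos Aires → 06:23 UTC.
Add 16 hours leg 3 → 22:23 UTC.
Marquesas is UTC−9:30, so local arrival = 22:23 − 9:30 = 12:53 on Oct 21.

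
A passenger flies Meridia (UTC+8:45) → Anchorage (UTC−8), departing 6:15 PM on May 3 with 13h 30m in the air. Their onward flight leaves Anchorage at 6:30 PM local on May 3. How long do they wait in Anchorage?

3 hours 30 minutes

Convert departure to UTC: 6:15 PM − 8:45 = 9:30 AM UTC on May 3.
Add 13 hours and 30 minutes flight time → 11:00 PM UTC.
Anchorage is UTC−8:00, so local arrival = 11:00 PM − 8:00 = 3:00 PM on May 3.
Layover = 6:30 PM − 3:00 PM = 3 hours 30 minutes.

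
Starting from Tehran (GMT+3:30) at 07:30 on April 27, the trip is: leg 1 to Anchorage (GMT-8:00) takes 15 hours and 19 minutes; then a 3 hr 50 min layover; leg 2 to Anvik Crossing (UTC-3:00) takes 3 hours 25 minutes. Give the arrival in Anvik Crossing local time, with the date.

23:34 on April 27

Convert departure to UTC: 07:30 − 3:30 = 04:00 UTC on Apr 27.
Add 15 hours and 19 minutes leg 1 → 19:19 UTC.
Add 3 hours and 50 minutes layover in Anchorage → 23:09 UTC.
Add 3 hours 25 minutes leg 2 → 02:34 UTC (Apr 28).
Anvik Crossing is UTC−3:00, so local arrival = 02:34 − 3:00 = 23:34 on Apr 27.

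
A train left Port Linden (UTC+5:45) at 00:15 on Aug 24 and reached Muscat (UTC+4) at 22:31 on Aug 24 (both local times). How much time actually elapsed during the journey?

24 hours 1 minute

Muscat is 1:45 behind Port Linden.
Clock-face elapsed time (ignoring zones) is 22 hours 16 minutes.
Actual elapsed = 22 hours 16 minutes + 1:45 = 24 hours 1 minute.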